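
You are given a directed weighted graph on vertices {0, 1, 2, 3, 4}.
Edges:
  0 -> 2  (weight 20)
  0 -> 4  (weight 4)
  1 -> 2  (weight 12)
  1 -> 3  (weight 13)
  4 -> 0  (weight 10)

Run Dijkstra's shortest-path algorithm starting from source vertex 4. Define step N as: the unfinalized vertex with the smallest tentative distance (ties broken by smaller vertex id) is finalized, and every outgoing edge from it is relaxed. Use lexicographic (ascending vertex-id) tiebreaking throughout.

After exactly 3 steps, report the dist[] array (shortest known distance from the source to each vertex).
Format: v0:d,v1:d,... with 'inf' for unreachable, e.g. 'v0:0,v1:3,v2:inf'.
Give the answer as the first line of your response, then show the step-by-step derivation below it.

v0:10,v1:inf,v2:30,v3:inf,v4:0

step 1: dist = v0:10,v1:inf,v2:inf,v3:inf,v4:0
step 2: dist = v0:10,v1:inf,v2:30,v3:inf,v4:0
step 3: dist = v0:10,v1:inf,v2:30,v3:inf,v4:0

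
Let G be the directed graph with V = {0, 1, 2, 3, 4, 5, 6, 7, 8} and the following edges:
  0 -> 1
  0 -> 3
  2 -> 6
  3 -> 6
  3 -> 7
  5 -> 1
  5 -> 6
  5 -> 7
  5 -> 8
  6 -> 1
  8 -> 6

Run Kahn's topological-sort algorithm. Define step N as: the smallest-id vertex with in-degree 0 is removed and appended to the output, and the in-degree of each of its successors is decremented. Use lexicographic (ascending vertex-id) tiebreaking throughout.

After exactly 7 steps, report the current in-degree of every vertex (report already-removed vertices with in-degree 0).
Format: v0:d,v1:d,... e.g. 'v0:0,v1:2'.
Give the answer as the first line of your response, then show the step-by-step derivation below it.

v0:0,v1:1,v2:0,v3:0,v4:0,v5:0,v6:0,v7:0,v8:0

step 1: output 0; order=[0]; indeg=(0,2,0,0,0,0,4,2,1)
step 2: output 2; order=[0,2]; indeg=(0,2,0,0,0,0,3,2,1)
step 3: output 3; order=[0,2,3]; indeg=(0,2,0,0,0,0,2,1,1)
step 4: output 4; order=[0,2,3,4]; indeg=(0,2,0,0,0,0,2,1,1)
step 5: output 5; order=[0,2,3,4,5]; indeg=(0,1,0,0,0,0,1,0,0)
step 6: output 7; order=[0,2,3,4,5,7]; indeg=(0,1,0,0,0,0,1,0,0)
step 7: output 8; order=[0,2,3,4,5,7,8]; indeg=(0,1,0,0,0,0,0,0,0)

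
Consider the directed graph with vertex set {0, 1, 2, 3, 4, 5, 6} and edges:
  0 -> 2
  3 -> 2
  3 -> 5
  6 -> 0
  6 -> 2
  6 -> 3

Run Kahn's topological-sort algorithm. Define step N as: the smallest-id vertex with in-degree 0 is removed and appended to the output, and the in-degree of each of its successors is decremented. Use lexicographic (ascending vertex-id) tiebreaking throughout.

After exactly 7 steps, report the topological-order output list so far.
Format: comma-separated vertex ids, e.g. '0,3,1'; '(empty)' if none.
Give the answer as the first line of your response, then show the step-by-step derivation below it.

1,4,6,0,3,2,5

step 1: output 1; order=[1]; indeg=(1,0,3,1,0,1,0)
step 2: output 4; order=[1,4]; indeg=(1,0,3,1,0,1,0)
step 3: output 6; order=[1,4,6]; indeg=(0,0,2,0,0,1,0)
step 4: output 0; order=[1,4,6,0]; indeg=(0,0,1,0,0,1,0)
step 5: output 3; order=[1,4,6,0,3]; indeg=(0,0,0,0,0,0,0)
step 6: output 2; order=[1,4,6,0,3,2]; indeg=(0,0,0,0,0,0,0)
step 7: output 5; order=[1,4,6,0,3,2,5]; indeg=(0,0,0,0,0,0,0)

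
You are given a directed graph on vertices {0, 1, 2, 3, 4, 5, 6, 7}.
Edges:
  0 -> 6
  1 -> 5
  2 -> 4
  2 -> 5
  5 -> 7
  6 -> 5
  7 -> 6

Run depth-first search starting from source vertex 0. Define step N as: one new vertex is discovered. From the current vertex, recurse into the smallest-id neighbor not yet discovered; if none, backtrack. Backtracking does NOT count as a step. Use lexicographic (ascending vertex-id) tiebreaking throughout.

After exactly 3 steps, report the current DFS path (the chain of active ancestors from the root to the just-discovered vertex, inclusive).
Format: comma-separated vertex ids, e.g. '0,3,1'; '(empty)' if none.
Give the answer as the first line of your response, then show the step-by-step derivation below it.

0,6,5

step 1: discover 0; path=0; order=0
step 2: discover 6; path=0>6; order=0,6
step 3: discover 5; path=0>6>5; order=0,6,5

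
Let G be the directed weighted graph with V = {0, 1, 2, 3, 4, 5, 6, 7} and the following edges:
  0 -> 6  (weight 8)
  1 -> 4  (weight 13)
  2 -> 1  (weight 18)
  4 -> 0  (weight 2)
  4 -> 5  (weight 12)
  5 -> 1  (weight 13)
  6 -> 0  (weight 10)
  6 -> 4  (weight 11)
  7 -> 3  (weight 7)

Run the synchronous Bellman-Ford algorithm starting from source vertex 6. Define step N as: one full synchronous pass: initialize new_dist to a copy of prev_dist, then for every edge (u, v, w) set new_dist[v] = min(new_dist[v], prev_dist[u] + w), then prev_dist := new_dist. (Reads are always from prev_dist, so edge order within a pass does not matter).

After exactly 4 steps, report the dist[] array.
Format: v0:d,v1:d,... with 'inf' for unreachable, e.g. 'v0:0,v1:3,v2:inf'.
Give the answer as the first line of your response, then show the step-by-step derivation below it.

v0:10,v1:36,v2:inf,v3:inf,v4:11,v5:23,v6:0,v7:inf

step 1: dist = v0:10,v1:inf,v2:inf,v3:inf,v4:11,v5:inf,v6:0,v7:inf
step 2: dist = v0:10,v1:inf,v2:inf,v3:inf,v4:11,v5:23,v6:0,v7:inf
step 3: dist = v0:10,v1:36,v2:inf,v3:inf,v4:11,v5:23,v6:0,v7:inf
step 4: dist = v0:10,v1:36,v2:inf,v3:inf,v4:11,v5:23,v6:0,v7:inf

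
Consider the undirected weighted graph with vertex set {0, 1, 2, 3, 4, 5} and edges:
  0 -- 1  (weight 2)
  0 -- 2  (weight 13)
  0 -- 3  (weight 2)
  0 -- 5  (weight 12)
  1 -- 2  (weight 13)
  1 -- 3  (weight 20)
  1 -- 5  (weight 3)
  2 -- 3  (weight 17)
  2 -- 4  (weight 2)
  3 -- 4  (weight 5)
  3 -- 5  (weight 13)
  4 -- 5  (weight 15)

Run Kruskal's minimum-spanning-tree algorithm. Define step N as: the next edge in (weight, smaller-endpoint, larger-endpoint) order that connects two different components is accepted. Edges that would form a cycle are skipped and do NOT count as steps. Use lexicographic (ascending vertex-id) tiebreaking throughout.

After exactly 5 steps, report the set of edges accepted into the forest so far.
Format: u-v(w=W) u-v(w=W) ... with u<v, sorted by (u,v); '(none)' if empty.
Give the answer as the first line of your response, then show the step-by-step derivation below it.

0-1(w=2) 0-3(w=2) 1-5(w=3) 2-4(w=2) 3-4(w=5)

step 1: add edge 0-1 (w=2); MST = {0-1(w=2)}
step 2: add edge 0-3 (w=2); MST = {0-1(w=2) 0-3(w=2)}
step 3: add edge 2-4 (w=2); MST = {0-1(w=2) 0-3(w=2) 2-4(w=2)}
step 4: add edge 1-5 (w=3); MST = {0-1(w=2) 0-3(w=2) 1-5(w=3) 2-4(w=2)}
step 5: add edge 3-4 (w=5); MST = {0-1(w=2) 0-3(w=2) 1-5(w=3) 2-4(w=2) 3-4(w=5)}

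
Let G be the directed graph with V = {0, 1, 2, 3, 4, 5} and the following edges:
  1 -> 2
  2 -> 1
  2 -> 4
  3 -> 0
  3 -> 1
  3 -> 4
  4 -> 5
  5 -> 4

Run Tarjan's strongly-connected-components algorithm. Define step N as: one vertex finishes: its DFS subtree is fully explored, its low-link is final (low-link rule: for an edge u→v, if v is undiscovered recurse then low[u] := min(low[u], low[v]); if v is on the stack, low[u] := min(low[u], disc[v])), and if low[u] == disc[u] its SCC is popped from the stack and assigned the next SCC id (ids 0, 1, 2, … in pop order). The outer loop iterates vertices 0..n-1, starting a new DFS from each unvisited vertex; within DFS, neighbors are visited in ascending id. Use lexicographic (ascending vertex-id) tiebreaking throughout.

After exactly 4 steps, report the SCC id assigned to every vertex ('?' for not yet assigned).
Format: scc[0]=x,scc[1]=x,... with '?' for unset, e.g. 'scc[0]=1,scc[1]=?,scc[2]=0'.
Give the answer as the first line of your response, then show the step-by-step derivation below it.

scc[0]=0,scc[1]=?,scc[2]=?,scc[3]=?,scc[4]=1,scc[5]=1

step 1: low=(low[0]=0,low[1]=?,low[2]=?,low[3]=?,low[4]=?,low[5]=?); scc=(scc[0]=0,scc[1]=?,scc[2]=?,scc[3]=?,scc[4]=?,scc[5]=?)
step 2: low=(low[0]=0,low[1]=1,low[2]=1,low[3]=?,low[4]=3,low[5]=3); scc=(scc[0]=0,scc[1]=?,scc[2]=?,scc[3]=?,scc[4]=?,scc[5]=?)
step 3: low=(low[0]=0,low[1]=1,low[2]=1,low[3]=?,low[4]=3,low[5]=3); scc=(scc[0]=0,scc[1]=?,scc[2]=?,scc[3]=?,scc[4]=1,scc[5]=1)
step 4: low=(low[0]=0,low[1]=1,low[2]=1,low[3]=?,low[4]=3,low[5]=3); scc=(scc[0]=0,scc[1]=?,scc[2]=?,scc[3]=?,scc[4]=1,scc[5]=1)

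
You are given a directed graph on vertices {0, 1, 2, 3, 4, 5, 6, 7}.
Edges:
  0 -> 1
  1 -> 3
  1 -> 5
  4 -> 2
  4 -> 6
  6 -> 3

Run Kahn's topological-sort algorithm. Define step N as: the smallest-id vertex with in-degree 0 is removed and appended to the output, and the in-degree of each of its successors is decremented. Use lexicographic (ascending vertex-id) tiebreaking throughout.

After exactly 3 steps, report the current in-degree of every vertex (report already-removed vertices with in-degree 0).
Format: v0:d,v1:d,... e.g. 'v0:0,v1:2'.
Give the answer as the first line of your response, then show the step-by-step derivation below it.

v0:0,v1:0,v2:0,v3:1,v4:0,v5:0,v6:0,v7:0

step 1: output 0; order=[0]; indeg=(0,0,1,2,0,1,1,0)
step 2: output 1; order=[0,1]; indeg=(0,0,1,1,0,0,1,0)
step 3: output 4; order=[0,1,4]; indeg=(0,0,0,1,0,0,0,0)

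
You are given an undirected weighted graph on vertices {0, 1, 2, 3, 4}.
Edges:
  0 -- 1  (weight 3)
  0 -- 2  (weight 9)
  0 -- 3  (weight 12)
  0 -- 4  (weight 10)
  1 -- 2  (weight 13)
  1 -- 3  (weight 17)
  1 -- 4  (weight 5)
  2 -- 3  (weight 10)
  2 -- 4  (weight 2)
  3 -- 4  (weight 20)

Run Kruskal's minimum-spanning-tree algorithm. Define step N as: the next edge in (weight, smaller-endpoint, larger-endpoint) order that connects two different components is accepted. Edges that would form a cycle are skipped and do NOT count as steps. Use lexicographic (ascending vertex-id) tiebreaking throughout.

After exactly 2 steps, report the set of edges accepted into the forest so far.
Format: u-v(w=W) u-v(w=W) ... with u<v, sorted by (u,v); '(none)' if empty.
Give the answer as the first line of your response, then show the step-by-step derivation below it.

0-1(w=3) 2-4(w=2)

step 1: add edge 2-4 (w=2); MST = {2-4(w=2)}
step 2: add edge 0-1 (w=3); MST = {0-1(w=3) 2-4(w=2)}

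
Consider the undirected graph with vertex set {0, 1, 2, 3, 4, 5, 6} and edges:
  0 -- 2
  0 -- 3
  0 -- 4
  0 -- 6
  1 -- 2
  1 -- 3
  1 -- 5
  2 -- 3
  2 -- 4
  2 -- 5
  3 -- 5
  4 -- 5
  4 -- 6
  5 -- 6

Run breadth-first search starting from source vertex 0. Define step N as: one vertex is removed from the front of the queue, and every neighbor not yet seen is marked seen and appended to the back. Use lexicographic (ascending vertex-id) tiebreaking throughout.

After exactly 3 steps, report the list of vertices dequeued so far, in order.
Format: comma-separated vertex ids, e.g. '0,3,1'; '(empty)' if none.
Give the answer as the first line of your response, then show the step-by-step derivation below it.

0,2,3

step 1: dequeue 0; queue=[2,3,4,6]; order=0
step 2: dequeue 2; queue=[3,4,6,1,5]; order=0,2
step 3: dequeue 3; queue=[4,6,1,5]; order=0,2,3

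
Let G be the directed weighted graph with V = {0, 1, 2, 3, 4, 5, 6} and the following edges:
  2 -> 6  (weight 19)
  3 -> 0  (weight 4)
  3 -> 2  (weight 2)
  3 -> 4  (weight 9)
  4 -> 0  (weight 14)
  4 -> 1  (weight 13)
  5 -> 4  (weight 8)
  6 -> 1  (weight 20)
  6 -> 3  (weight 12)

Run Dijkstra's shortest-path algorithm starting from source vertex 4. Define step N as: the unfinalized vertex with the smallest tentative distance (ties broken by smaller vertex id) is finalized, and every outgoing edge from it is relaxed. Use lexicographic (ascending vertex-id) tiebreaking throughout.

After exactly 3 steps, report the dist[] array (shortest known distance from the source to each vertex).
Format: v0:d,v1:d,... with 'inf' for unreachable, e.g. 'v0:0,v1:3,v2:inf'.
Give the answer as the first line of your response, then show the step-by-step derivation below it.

v0:14,v1:13,v2:inf,v3:inf,v4:0,v5:inf,v6:inf

step 1: dist = v0:14,v1:13,v2:inf,v3:inf,v4:0,v5:inf,v6:inf
step 2: dist = v0:14,v1:13,v2:inf,v3:inf,v4:0,v5:inf,v6:inf
step 3: dist = v0:14,v1:13,v2:inf,v3:inf,v4:0,v5:inf,v6:inf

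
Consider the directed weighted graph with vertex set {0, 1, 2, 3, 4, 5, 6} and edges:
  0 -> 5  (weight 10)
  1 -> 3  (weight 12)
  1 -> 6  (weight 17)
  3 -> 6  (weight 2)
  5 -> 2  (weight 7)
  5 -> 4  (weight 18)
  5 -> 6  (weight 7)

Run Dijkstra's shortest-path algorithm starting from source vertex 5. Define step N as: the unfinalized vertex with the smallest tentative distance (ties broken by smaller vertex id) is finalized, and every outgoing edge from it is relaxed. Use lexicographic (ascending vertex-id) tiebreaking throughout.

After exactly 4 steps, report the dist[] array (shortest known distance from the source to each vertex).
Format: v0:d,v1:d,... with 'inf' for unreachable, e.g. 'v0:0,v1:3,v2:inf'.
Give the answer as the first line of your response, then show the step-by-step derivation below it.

v0:inf,v1:inf,v2:7,v3:inf,v4:18,v5:0,v6:7

step 1: dist = v0:inf,v1:inf,v2:7,v3:inf,v4:18,v5:0,v6:7
step 2: dist = v0:inf,v1:inf,v2:7,v3:inf,v4:18,v5:0,v6:7
step 3: dist = v0:inf,v1:inf,v2:7,v3:inf,v4:18,v5:0,v6:7
step 4: dist = v0:inf,v1:inf,v2:7,v3:inf,v4:18,v5:0,v6:7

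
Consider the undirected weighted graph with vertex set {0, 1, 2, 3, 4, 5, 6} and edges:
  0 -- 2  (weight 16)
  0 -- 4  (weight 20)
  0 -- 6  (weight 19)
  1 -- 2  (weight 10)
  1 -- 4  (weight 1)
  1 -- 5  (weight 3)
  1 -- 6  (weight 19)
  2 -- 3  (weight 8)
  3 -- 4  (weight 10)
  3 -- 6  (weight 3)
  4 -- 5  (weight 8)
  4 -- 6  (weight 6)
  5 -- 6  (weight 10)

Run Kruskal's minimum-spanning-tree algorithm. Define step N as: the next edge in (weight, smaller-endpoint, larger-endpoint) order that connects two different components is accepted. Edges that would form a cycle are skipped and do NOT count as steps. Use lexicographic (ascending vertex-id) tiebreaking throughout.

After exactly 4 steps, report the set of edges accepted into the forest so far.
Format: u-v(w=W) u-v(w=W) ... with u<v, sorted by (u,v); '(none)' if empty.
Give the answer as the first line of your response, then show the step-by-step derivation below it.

1-4(w=1) 1-5(w=3) 3-6(w=3) 4-6(w=6)

step 1: add edge 1-4 (w=1); MST = {1-4(w=1)}
step 2: add edge 1-5 (w=3); MST = {1-4(w=1) 1-5(w=3)}
step 3: add edge 3-6 (w=3); MST = {1-4(w=1) 1-5(w=3) 3-6(w=3)}
step 4: add edge 4-6 (w=6); MST = {1-4(w=1) 1-5(w=3) 3-6(w=3) 4-6(w=6)}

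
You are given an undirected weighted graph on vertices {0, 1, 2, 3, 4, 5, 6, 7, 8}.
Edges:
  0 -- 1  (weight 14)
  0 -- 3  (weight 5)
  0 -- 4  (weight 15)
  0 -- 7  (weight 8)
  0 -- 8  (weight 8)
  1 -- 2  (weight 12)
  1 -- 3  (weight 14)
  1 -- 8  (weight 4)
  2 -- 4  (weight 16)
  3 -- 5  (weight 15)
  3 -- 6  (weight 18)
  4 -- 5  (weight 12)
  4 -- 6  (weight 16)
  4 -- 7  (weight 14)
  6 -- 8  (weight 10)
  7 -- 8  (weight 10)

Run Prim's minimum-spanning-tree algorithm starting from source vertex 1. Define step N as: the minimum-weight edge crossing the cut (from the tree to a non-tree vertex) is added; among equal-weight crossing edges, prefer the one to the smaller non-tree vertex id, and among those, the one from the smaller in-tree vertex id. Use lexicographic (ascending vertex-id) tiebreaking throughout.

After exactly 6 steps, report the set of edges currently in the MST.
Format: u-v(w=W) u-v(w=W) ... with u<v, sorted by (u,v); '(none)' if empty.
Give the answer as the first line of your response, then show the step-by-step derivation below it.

0-3(w=5) 0-7(w=8) 0-8(w=8) 1-2(w=12) 1-8(w=4) 6-8(w=10)

step 1: add edge 1-8 (w=4); MST = {1-8(w=4)}
step 2: add edge 0-8 (w=8); MST = {0-8(w=8) 1-8(w=4)}
step 3: add edge 0-3 (w=5); MST = {0-3(w=5) 0-8(w=8) 1-8(w=4)}
step 4: add edge 0-7 (w=8); MST = {0-3(w=5) 0-7(w=8) 0-8(w=8) 1-8(w=4)}
step 5: add edge 6-8 (w=10); MST = {0-3(w=5) 0-7(w=8) 0-8(w=8) 1-8(w=4) 6-8(w=10)}
step 6: add edge 1-2 (w=12); MST = {0-3(w=5) 0-7(w=8) 0-8(w=8) 1-2(w=12) 1-8(w=4) 6-8(w=10)}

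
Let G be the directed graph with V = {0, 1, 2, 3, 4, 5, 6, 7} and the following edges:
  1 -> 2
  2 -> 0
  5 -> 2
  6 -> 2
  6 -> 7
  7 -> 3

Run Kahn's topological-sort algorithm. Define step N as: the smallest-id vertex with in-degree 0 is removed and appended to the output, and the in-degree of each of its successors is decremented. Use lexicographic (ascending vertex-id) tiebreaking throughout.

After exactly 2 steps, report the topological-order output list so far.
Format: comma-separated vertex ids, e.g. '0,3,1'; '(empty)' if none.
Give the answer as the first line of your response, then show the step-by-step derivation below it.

1,4

step 1: output 1; order=[1]; indeg=(1,0,2,1,0,0,0,1)
step 2: output 4; order=[1,4]; indeg=(1,0,2,1,0,0,0,1)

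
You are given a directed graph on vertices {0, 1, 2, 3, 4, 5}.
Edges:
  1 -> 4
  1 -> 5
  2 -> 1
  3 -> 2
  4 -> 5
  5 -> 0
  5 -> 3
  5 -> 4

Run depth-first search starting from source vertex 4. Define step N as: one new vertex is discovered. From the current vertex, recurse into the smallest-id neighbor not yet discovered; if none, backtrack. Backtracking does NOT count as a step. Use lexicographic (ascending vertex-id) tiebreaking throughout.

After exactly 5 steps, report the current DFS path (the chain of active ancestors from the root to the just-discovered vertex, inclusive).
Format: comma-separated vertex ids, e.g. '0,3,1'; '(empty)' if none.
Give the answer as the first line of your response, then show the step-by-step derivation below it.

4,5,3,2

step 1: discover 4; path=4; order=4
step 2: discover 5; path=4>5; order=4,5
step 3: discover 0; path=4>5>0; order=4,5,0
step 4: discover 3; path=4>5>3; order=4,5,0,3
step 5: discover 2; path=4>5>3>2; order=4,5,0,3,2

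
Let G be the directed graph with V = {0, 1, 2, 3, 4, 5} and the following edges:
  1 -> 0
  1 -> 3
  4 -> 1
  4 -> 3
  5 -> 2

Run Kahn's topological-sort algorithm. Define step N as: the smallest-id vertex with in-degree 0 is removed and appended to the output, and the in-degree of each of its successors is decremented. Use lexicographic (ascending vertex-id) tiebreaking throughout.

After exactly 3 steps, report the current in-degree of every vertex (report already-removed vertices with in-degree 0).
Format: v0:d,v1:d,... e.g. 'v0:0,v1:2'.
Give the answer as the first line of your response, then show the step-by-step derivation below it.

v0:0,v1:0,v2:1,v3:0,v4:0,v5:0

step 1: output 4; order=[4]; indeg=(1,0,1,1,0,0)
step 2: output 1; order=[4,1]; indeg=(0,0,1,0,0,0)
step 3: output 0; order=[4,1,0]; indeg=(0,0,1,0,0,0)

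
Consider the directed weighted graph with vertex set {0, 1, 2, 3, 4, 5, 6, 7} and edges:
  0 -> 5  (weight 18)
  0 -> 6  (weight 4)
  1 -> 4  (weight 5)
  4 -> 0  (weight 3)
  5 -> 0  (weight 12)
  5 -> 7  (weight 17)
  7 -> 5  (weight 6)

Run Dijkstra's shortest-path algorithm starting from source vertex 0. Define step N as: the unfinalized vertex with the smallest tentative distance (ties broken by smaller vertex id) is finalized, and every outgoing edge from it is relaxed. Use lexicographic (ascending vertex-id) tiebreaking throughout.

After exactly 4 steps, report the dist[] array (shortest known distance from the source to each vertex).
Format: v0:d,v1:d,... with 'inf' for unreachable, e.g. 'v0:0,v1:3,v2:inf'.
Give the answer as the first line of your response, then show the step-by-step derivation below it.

v0:0,v1:inf,v2:inf,v3:inf,v4:inf,v5:18,v6:4,v7:35

step 1: dist = v0:0,v1:inf,v2:inf,v3:inf,v4:inf,v5:18,v6:4,v7:inf
step 2: dist = v0:0,v1:inf,v2:inf,v3:inf,v4:inf,v5:18,v6:4,v7:inf
step 3: dist = v0:0,v1:inf,v2:inf,v3:inf,v4:inf,v5:18,v6:4,v7:35
step 4: dist = v0:0,v1:inf,v2:inf,v3:inf,v4:inf,v5:18,v6:4,v7:35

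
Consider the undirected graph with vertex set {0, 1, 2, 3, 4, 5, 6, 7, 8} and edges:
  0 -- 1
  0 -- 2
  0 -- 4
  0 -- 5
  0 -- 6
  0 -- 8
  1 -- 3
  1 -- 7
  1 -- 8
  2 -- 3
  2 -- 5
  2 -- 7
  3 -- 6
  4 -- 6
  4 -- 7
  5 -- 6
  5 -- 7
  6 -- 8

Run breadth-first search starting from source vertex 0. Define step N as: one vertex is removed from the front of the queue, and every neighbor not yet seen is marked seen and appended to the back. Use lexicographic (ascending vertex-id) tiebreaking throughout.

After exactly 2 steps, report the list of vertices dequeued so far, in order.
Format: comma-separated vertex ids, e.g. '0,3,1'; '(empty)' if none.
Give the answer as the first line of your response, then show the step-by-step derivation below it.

0,1

step 1: dequeue 0; queue=[1,2,4,5,6,8]; order=0
step 2: dequeue 1; queue=[2,4,5,6,8,3,7]; order=0,1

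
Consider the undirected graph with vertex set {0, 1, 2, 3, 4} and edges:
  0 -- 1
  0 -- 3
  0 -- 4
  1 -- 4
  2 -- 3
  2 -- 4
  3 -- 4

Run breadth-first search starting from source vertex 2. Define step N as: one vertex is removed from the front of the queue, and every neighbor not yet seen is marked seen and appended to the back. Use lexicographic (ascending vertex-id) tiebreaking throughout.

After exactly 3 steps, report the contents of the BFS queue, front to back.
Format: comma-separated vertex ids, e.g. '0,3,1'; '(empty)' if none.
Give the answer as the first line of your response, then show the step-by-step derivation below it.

0,1

step 1: dequeue 2; queue=[3,4]; order=2
step 2: dequeue 3; queue=[4,0]; order=2,3
step 3: dequeue 4; queue=[0,1]; order=2,3,4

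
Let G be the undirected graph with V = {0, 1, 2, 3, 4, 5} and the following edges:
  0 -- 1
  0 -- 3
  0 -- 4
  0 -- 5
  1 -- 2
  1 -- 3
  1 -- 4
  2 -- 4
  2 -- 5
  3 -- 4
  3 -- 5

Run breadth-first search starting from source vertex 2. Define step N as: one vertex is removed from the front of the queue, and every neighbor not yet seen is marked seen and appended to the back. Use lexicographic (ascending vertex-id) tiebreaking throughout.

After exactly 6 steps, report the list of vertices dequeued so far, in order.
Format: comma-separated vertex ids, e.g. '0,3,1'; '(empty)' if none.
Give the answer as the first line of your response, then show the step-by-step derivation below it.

2,1,4,5,0,3

step 1: dequeue 2; queue=[1,4,5]; order=2
step 2: dequeue 1; queue=[4,5,0,3]; order=2,1
step 3: dequeue 4; queue=[5,0,3]; order=2,1,4
step 4: dequeue 5; queue=[0,3]; order=2,1,4,5
step 5: dequeue 0; queue=[3]; order=2,1,4,5,0
step 6: dequeue 3; queue=[(empty)]; order=2,1,4,5,0,3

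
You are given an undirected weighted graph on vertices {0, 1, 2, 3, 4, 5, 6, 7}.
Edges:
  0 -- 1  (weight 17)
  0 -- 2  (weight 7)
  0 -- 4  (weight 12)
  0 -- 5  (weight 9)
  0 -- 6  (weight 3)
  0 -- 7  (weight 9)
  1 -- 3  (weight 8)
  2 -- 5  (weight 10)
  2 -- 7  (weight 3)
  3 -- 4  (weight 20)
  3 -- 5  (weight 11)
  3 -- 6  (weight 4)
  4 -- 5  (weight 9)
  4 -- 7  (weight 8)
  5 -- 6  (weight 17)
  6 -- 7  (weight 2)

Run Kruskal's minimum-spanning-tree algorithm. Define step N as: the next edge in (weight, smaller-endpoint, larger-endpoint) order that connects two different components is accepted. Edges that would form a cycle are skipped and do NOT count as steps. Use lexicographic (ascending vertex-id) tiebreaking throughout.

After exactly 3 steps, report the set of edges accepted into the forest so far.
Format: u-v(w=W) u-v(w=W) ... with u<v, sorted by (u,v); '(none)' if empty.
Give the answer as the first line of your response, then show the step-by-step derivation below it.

0-6(w=3) 2-7(w=3) 6-7(w=2)

step 1: add edge 6-7 (w=2); MST = {6-7(w=2)}
step 2: add edge 0-6 (w=3); MST = {0-6(w=3) 6-7(w=2)}
step 3: add edge 2-7 (w=3); MST = {0-6(w=3) 2-7(w=3) 6-7(w=2)}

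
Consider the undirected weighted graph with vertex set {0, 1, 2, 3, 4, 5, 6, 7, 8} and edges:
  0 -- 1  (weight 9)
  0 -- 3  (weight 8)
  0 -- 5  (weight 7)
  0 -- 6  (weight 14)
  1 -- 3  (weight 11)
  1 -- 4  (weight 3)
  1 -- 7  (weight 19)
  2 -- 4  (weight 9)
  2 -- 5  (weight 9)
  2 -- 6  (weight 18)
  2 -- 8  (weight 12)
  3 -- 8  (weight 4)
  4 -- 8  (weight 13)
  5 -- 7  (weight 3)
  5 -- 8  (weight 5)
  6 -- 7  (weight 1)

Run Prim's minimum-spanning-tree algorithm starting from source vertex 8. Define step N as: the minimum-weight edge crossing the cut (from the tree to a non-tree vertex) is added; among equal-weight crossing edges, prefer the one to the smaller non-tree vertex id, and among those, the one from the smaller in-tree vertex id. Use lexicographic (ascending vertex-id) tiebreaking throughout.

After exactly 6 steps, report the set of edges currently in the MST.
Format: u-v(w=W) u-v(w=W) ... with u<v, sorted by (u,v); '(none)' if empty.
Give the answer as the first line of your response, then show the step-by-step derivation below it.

0-1(w=9) 0-5(w=7) 3-8(w=4) 5-7(w=3) 5-8(w=5) 6-7(w=1)

step 1: add edge 3-8 (w=4); MST = {3-8(w=4)}
step 2: add edge 5-8 (w=5); MST = {3-8(w=4) 5-8(w=5)}
step 3: add edge 5-7 (w=3); MST = {3-8(w=4) 5-7(w=3) 5-8(w=5)}
step 4: add edge 6-7 (w=1); MST = {3-8(w=4) 5-7(w=3) 5-8(w=5) 6-7(w=1)}
step 5: add edge 0-5 (w=7); MST = {0-5(w=7) 3-8(w=4) 5-7(w=3) 5-8(w=5) 6-7(w=1)}
step 6: add edge 0-1 (w=9); MST = {0-1(w=9) 0-5(w=7) 3-8(w=4) 5-7(w=3) 5-8(w=5) 6-7(w=1)}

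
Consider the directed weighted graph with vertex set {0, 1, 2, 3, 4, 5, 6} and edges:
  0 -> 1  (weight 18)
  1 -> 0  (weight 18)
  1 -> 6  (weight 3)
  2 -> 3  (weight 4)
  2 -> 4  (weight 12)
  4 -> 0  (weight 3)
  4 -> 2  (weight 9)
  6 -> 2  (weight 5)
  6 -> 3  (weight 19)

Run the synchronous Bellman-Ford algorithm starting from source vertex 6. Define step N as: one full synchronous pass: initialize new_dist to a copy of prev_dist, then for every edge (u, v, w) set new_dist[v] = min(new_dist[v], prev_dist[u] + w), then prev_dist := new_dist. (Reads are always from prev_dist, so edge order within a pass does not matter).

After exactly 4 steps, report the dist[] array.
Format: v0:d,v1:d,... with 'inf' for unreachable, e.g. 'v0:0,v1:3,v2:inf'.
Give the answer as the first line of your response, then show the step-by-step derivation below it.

v0:20,v1:38,v2:5,v3:9,v4:17,v5:inf,v6:0

step 1: dist = v0:inf,v1:inf,v2:5,v3:19,v4:inf,v5:inf,v6:0
step 2: dist = v0:inf,v1:inf,v2:5,v3:9,v4:17,v5:inf,v6:0
step 3: dist = v0:20,v1:inf,v2:5,v3:9,v4:17,v5:inf,v6:0
step 4: dist = v0:20,v1:38,v2:5,v3:9,v4:17,v5:inf,v6:0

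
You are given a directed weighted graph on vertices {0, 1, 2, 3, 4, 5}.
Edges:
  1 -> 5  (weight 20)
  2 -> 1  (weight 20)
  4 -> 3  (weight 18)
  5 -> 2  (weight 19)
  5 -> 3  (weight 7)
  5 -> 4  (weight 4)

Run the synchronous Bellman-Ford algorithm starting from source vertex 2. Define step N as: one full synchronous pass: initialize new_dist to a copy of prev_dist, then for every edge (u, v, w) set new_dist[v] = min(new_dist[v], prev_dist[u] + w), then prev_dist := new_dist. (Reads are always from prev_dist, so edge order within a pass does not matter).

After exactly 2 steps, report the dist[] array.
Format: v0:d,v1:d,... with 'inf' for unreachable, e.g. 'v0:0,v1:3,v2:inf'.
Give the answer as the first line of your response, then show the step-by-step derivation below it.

v0:inf,v1:20,v2:0,v3:inf,v4:inf,v5:40

step 1: dist = v0:inf,v1:20,v2:0,v3:inf,v4:inf,v5:inf
step 2: dist = v0:inf,v1:20,v2:0,v3:inf,v4:inf,v5:40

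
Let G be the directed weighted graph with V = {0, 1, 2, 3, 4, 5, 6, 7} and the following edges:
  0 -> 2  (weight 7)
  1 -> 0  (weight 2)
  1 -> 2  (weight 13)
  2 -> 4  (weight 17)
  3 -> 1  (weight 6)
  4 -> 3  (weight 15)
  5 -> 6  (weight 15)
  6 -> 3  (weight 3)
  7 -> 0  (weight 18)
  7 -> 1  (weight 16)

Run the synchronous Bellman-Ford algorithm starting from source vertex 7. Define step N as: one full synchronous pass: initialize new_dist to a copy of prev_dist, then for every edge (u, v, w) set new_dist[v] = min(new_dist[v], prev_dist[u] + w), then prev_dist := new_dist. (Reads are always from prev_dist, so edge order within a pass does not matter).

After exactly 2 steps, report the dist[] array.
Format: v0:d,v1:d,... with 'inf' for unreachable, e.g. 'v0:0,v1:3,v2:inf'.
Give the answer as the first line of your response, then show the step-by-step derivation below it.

v0:18,v1:16,v2:25,v3:inf,v4:inf,v5:inf,v6:inf,v7:0

step 1: dist = v0:18,v1:16,v2:inf,v3:inf,v4:inf,v5:inf,v6:inf,v7:0
step 2: dist = v0:18,v1:16,v2:25,v3:inf,v4:inf,v5:inf,v6:inf,v7:0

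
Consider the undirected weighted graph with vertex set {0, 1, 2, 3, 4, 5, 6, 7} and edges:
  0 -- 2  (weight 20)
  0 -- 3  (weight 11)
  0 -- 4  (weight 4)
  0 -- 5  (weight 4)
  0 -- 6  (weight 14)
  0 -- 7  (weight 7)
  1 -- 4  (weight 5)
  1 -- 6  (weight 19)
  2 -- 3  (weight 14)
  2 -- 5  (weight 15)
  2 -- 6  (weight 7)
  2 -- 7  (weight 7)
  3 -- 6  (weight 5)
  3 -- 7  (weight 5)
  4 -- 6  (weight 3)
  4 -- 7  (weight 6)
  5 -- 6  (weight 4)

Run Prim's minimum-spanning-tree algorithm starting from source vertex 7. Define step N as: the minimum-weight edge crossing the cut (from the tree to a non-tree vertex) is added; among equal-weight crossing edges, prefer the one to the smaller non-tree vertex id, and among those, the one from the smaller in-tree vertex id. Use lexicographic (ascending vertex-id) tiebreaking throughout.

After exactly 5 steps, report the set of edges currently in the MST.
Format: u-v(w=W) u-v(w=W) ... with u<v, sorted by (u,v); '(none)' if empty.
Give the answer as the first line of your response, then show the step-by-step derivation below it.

0-4(w=4) 0-5(w=4) 3-6(w=5) 3-7(w=5) 4-6(w=3)

step 1: add edge 3-7 (w=5); MST = {3-7(w=5)}
step 2: add edge 3-6 (w=5); MST = {3-6(w=5) 3-7(w=5)}
step 3: add edge 4-6 (w=3); MST = {3-6(w=5) 3-7(w=5) 4-6(w=3)}
step 4: add edge 0-4 (w=4); MST = {0-4(w=4) 3-6(w=5) 3-7(w=5) 4-6(w=3)}
step 5: add edge 0-5 (w=4); MST = {0-4(w=4) 0-5(w=4) 3-6(w=5) 3-7(w=5) 4-6(w=3)}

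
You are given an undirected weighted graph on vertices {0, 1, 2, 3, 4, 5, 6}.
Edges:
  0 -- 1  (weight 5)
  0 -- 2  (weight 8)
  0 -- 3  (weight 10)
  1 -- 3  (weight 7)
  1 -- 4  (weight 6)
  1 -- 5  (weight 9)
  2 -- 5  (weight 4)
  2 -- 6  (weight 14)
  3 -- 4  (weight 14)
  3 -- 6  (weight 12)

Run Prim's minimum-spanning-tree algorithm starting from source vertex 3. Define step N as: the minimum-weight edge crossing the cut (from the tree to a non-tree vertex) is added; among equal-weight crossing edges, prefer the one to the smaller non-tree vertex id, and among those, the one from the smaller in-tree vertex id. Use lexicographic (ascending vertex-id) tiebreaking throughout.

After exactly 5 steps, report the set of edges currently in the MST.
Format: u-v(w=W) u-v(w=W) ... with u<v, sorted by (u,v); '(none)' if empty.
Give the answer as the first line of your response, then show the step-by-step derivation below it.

0-1(w=5) 0-2(w=8) 1-3(w=7) 1-4(w=6) 2-5(w=4)

step 1: add edge 1-3 (w=7); MST = {1-3(w=7)}
step 2: add edge 0-1 (w=5); MST = {0-1(w=5) 1-3(w=7)}
step 3: add edge 1-4 (w=6); MST = {0-1(w=5) 1-3(w=7) 1-4(w=6)}
step 4: add edge 0-2 (w=8); MST = {0-1(w=5) 0-2(w=8) 1-3(w=7) 1-4(w=6)}
step 5: add edge 2-5 (w=4); MST = {0-1(w=5) 0-2(w=8) 1-3(w=7) 1-4(w=6) 2-5(w=4)}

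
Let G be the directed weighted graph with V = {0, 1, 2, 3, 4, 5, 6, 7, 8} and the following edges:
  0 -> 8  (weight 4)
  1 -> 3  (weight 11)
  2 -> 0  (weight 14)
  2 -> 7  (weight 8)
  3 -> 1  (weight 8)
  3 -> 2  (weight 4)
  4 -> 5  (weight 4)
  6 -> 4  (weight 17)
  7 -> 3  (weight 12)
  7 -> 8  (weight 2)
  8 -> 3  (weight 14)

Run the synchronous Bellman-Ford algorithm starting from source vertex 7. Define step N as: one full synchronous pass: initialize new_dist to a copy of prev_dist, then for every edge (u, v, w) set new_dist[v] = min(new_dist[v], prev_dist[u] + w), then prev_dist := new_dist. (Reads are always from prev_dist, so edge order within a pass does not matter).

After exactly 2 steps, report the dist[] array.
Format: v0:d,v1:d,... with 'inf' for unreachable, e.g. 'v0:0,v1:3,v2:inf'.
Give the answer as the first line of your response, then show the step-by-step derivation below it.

v0:inf,v1:20,v2:16,v3:12,v4:inf,v5:inf,v6:inf,v7:0,v8:2

step 1: dist = v0:inf,v1:inf,v2:inf,v3:12,v4:inf,v5:inf,v6:inf,v7:0,v8:2
step 2: dist = v0:inf,v1:20,v2:16,v3:12,v4:inf,v5:inf,v6:inf,v7:0,v8:2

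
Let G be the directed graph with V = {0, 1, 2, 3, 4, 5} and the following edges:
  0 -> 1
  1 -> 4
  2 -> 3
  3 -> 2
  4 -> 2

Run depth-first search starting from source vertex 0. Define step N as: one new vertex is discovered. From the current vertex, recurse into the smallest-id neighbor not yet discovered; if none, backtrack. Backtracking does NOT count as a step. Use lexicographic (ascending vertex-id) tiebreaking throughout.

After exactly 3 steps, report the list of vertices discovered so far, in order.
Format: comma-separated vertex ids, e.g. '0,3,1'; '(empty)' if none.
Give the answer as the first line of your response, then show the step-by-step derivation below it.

0,1,4

step 1: discover 0; path=0; order=0
step 2: discover 1; path=0>1; order=0,1
step 3: discover 4; path=0>1>4; order=0,1,4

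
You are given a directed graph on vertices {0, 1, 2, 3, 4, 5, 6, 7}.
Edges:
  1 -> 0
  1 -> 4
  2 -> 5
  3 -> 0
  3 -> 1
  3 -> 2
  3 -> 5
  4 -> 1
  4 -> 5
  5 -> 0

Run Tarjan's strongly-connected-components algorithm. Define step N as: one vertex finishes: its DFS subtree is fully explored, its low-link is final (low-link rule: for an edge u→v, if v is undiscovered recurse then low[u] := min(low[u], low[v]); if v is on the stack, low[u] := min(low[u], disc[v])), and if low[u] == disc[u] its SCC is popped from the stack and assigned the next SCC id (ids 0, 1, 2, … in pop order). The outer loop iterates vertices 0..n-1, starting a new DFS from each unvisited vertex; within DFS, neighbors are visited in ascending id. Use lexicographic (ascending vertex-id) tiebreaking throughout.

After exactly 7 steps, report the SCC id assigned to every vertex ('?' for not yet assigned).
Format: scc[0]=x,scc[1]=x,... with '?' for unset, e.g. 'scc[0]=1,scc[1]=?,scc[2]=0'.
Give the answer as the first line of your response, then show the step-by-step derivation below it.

scc[0]=0,scc[1]=2,scc[2]=3,scc[3]=4,scc[4]=2,scc[5]=1,scc[6]=5,scc[7]=?

step 1: low=(low[0]=0,low[1]=?,low[2]=?,low[3]=?,low[4]=?,low[5]=?,low[6]=?,low[7]=?); scc=(scc[0]=0,scc[1]=?,scc[2]=?,scc[3]=?,scc[4]=?,scc[5]=?,scc[6]=?,scc[7]=?)
step 2: low=(low[0]=0,low[1]=1,low[2]=?,low[3]=?,low[4]=1,low[5]=3,low[6]=?,low[7]=?); scc=(scc[0]=0,scc[1]=?,scc[2]=?,scc[3]=?,scc[4]=?,scc[5]=1,scc[6]=?,scc[7]=?)
step 3: low=(low[0]=0,low[1]=1,low[2]=?,low[3]=?,low[4]=1,low[5]=3,low[6]=?,low[7]=?); scc=(scc[0]=0,scc[1]=?,scc[2]=?,scc[3]=?,scc[4]=?,scc[5]=1,scc[6]=?,scc[7]=?)
step 4: low=(low[0]=0,low[1]=1,low[2]=?,low[3]=?,low[4]=1,low[5]=3,low[6]=?,low[7]=?); scc=(scc[0]=0,scc[1]=2,scc[2]=?,scc[3]=?,scc[4]=2,scc[5]=1,scc[6]=?,scc[7]=?)
step 5: low=(low[0]=0,low[1]=1,low[2]=4,low[3]=?,low[4]=1,low[5]=3,low[6]=?,low[7]=?); scc=(scc[0]=0,scc[1]=2,scc[2]=3,scc[3]=?,scc[4]=2,scc[5]=1,scc[6]=?,scc[7]=?)
step 6: low=(low[0]=0,low[1]=1,low[2]=4,low[3]=5,low[4]=1,low[5]=3,low[6]=?,low[7]=?); scc=(scc[0]=0,scc[1]=2,scc[2]=3,scc[3]=4,scc[4]=2,scc[5]=1,scc[6]=?,scc[7]=?)
step 7: low=(low[0]=0,low[1]=1,low[2]=4,low[3]=5,low[4]=1,low[5]=3,low[6]=6,low[7]=?); scc=(scc[0]=0,scc[1]=2,scc[2]=3,scc[3]=4,scc[4]=2,scc[5]=1,scc[6]=5,scc[7]=?)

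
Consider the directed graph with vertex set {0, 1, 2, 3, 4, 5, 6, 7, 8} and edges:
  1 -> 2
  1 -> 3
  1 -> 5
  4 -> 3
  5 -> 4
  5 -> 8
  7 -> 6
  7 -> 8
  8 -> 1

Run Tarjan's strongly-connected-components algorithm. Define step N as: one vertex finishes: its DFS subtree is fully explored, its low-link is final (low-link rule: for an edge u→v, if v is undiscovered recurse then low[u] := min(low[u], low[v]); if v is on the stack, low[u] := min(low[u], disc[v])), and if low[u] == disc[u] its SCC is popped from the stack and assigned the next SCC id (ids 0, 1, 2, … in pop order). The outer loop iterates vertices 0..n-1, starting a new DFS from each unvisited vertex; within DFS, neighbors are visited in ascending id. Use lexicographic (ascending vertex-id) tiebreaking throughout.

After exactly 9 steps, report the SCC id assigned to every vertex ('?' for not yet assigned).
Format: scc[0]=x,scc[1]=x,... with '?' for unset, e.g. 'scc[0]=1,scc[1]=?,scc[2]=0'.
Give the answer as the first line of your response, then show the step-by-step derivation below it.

scc[0]=0,scc[1]=4,scc[2]=1,scc[3]=2,scc[4]=3,scc[5]=4,scc[6]=5,scc[7]=6,scc[8]=4

step 1: low=(low[0]=0,low[1]=?,low[2]=?,low[3]=?,low[4]=?,low[5]=?,low[6]=?,low[7]=?,low[8]=?); scc=(scc[0]=0,scc[1]=?,scc[2]=?,scc[3]=?,scc[4]=?,scc[5]=?,scc[6]=?,scc[7]=?,scc[8]=?)
step 2: low=(low[0]=0,low[1]=1,low[2]=2,low[3]=?,low[4]=?,low[5]=?,low[6]=?,low[7]=?,low[8]=?); scc=(scc[0]=0,scc[1]=?,scc[2]=1,scc[3]=?,scc[4]=?,scc[5]=?,scc[6]=?,scc[7]=?,scc[8]=?)
step 3: low=(low[0]=0,low[1]=1,low[2]=2,low[3]=3,low[4]=?,low[5]=?,low[6]=?,low[7]=?,low[8]=?); scc=(scc[0]=0,scc[1]=?,scc[2]=1,scc[3]=2,scc[4]=?,scc[5]=?,scc[6]=?,scc[7]=?,scc[8]=?)
step 4: low=(low[0]=0,low[1]=1,low[2]=2,low[3]=3,low[4]=5,low[5]=4,low[6]=?,low[7]=?,low[8]=?); scc=(scc[0]=0,scc[1]=?,scc[2]=1,scc[3]=2,scc[4]=3,scc[5]=?,scc[6]=?,scc[7]=?,scc[8]=?)
step 5: low=(low[0]=0,low[1]=1,low[2]=2,low[3]=3,low[4]=5,low[5]=4,low[6]=?,low[7]=?,low[8]=1); scc=(scc[0]=0,scc[1]=?,scc[2]=1,scc[3]=2,scc[4]=3,scc[5]=?,scc[6]=?,scc[7]=?,scc[8]=?)
step 6: low=(low[0]=0,low[1]=1,low[2]=2,low[3]=3,low[4]=5,low[5]=1,low[6]=?,low[7]=?,low[8]=1); scc=(scc[0]=0,scc[1]=?,scc[2]=1,scc[3]=2,scc[4]=3,scc[5]=?,scc[6]=?,scc[7]=?,scc[8]=?)
step 7: low=(low[0]=0,low[1]=1,low[2]=2,low[3]=3,low[4]=5,low[5]=1,low[6]=?,low[7]=?,low[8]=1); scc=(scc[0]=0,scc[1]=4,scc[2]=1,scc[3]=2,scc[4]=3,scc[5]=4,scc[6]=?,scc[7]=?,scc[8]=4)
step 8: low=(low[0]=0,low[1]=1,low[2]=2,low[3]=3,low[4]=5,low[5]=1,low[6]=7,low[7]=?,low[8]=1); scc=(scc[0]=0,scc[1]=4,scc[2]=1,scc[3]=2,scc[4]=3,scc[5]=4,scc[6]=5,scc[7]=?,scc[8]=4)
step 9: low=(low[0]=0,low[1]=1,low[2]=2,low[3]=3,low[4]=5,low[5]=1,low[6]=7,low[7]=8,low[8]=1); scc=(scc[0]=0,scc[1]=4,scc[2]=1,scc[3]=2,scc[4]=3,scc[5]=4,scc[6]=5,scc[7]=6,scc[8]=4)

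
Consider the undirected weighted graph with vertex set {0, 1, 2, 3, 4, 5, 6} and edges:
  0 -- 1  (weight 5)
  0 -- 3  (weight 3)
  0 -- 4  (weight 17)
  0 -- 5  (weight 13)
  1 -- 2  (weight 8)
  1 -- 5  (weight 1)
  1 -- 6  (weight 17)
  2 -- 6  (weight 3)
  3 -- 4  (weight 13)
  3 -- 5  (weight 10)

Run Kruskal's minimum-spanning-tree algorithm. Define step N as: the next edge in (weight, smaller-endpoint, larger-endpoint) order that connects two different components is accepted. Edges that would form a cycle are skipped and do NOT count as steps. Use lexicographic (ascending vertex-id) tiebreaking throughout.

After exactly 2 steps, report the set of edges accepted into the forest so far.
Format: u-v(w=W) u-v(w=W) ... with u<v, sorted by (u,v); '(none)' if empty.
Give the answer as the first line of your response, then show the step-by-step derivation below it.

0-3(w=3) 1-5(w=1)

step 1: add edge 1-5 (w=1); MST = {1-5(w=1)}
step 2: add edge 0-3 (w=3); MST = {0-3(w=3) 1-5(w=1)}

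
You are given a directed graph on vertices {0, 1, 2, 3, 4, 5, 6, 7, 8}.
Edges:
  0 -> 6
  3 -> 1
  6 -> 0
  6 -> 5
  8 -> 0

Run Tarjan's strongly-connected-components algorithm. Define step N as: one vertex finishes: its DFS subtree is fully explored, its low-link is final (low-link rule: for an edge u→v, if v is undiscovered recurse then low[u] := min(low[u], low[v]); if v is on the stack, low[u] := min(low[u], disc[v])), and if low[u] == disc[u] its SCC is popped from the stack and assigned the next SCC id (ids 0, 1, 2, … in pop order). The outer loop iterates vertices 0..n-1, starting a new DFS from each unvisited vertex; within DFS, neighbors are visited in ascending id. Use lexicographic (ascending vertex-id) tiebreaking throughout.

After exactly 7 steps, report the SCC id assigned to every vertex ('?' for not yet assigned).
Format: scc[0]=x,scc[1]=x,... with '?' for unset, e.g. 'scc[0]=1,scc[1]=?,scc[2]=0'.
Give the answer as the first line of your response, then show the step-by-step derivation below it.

scc[0]=1,scc[1]=2,scc[2]=3,scc[3]=4,scc[4]=5,scc[5]=0,scc[6]=1,scc[7]=?,scc[8]=?

step 1: low=(low[0]=0,low[1]=?,low[2]=?,low[3]=?,low[4]=?,low[5]=2,low[6]=0,low[7]=?,low[8]=?); scc=(scc[0]=?,scc[1]=?,scc[2]=?,scc[3]=?,scc[4]=?,scc[5]=0,scc[6]=?,scc[7]=?,scc[8]=?)
step 2: low=(low[0]=0,low[1]=?,low[2]=?,low[3]=?,low[4]=?,low[5]=2,low[6]=0,low[7]=?,low[8]=?); scc=(scc[0]=?,scc[1]=?,scc[2]=?,scc[3]=?,scc[4]=?,scc[5]=0,scc[6]=?,scc[7]=?,scc[8]=?)
step 3: low=(low[0]=0,low[1]=?,low[2]=?,low[3]=?,low[4]=?,low[5]=2,low[6]=0,low[7]=?,low[8]=?); scc=(scc[0]=1,scc[1]=?,scc[2]=?,scc[3]=?,scc[4]=?,scc[5]=0,scc[6]=1,scc[7]=?,scc[8]=?)
step 4: low=(low[0]=0,low[1]=3,low[2]=?,low[3]=?,low[4]=?,low[5]=2,low[6]=0,low[7]=?,low[8]=?); scc=(scc[0]=1,scc[1]=2,scc[2]=?,scc[3]=?,scc[4]=?,scc[5]=0,scc[6]=1,scc[7]=?,scc[8]=?)
step 5: low=(low[0]=0,low[1]=3,low[2]=4,low[3]=?,low[4]=?,low[5]=2,low[6]=0,low[7]=?,low[8]=?); scc=(scc[0]=1,scc[1]=2,scc[2]=3,scc[3]=?,scc[4]=?,scc[5]=0,scc[6]=1,scc[7]=?,scc[8]=?)
step 6: low=(low[0]=0,low[1]=3,low[2]=4,low[3]=5,low[4]=?,low[5]=2,low[6]=0,low[7]=?,low[8]=?); scc=(scc[0]=1,scc[1]=2,scc[2]=3,scc[3]=4,scc[4]=?,scc[5]=0,scc[6]=1,scc[7]=?,scc[8]=?)
step 7: low=(low[0]=0,low[1]=3,low[2]=4,low[3]=5,low[4]=6,low[5]=2,low[6]=0,low[7]=?,low[8]=?); scc=(scc[0]=1,scc[1]=2,scc[2]=3,scc[3]=4,scc[4]=5,scc[5]=0,scc[6]=1,scc[7]=?,scc[8]=?)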